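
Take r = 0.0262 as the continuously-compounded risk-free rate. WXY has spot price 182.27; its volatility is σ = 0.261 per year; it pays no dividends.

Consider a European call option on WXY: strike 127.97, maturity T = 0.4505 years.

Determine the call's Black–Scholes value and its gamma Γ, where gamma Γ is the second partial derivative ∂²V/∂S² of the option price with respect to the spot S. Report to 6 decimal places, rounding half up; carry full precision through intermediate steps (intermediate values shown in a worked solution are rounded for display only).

σ√T = 0.261·√0.4505 = 0.175181
d₁ = (ln(S/K) + (r+σ²/2)T) / (σ√T) = (ln(182.27/127.97) + (0.0262+0.261²/2)·0.4505) / 0.175181 = (0.353693 + 0.027147) / 0.175181 = 2.173979
d₂ = d₁ − σ√T = 2.173979 − 0.175181 = 1.998798
e^{−rT} = 0.988266
N(d₁) = 0.985147,  N(d₂) = 0.977185
Call price V = S·N(d₁) − K·e^{−rT}·N(d₂) = 179.562678 − 123.583042 = 55.979636
φ(d₁) = (1/√(2π))·e^{−d₁²/2} = 0.037552
Γ = φ(d₁) / (S·σ·√T) = 0.001176

price = 55.979636
Γ = 0.001176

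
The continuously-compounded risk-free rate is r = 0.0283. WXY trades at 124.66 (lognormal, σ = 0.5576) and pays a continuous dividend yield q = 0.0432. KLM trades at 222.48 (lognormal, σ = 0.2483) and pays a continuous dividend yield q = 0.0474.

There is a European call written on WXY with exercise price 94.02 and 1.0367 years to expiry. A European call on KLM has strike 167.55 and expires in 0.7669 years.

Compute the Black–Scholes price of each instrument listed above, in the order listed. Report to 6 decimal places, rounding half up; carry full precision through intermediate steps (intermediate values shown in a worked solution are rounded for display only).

[WXY call K=94.02]
σ√T = 0.5576·√1.0367 = 0.567740
d₁ = (ln(S/K) + (r−q+σ²/2)T) / (σ√T) = (ln(124.66/94.02) + (0.0283−0.0432+0.5576²/2)·1.0367) / 0.567740 = (0.282083 + 0.145717) / 0.567740 = 0.753514
d₂ = d₁ − σ√T = 0.753514 − 0.567740 = 0.185774
e^{−rT} = 0.971088
e^{−qT} = 0.956203
N(d₁) = 0.774429,  N(d₂) = 0.573689
price = S·e^{−qT}·N(d₁) − K·e^{−rT}·N(d₂) = 92.312162 − 52.378766 = 39.933396
[KLM call K=167.55]
σ√T = 0.2483·√0.7669 = 0.217443
d₁ = (ln(S/K) + (r−q+σ²/2)T) / (σ√T) = (ln(222.48/167.55) + (0.0283−0.0474+0.2483²/2)·0.7669) / 0.217443 = (0.283555 + 0.008993) / 0.217443 = 1.345401
d₂ = d₁ − σ√T = 1.345401 − 0.217443 = 1.127957
e^{−rT} = 0.978531
e^{−qT} = 0.964302
N(d₁) = 0.910752,  N(d₂) = 0.870331
price = S·e^{−qT}·N(d₁) − K·e^{−rT}·N(d₂) = 195.390784 − 142.693205 = 52.697579

price(WXY call K=94.02) = 39.933396
price(KLM call K=167.55) = 52.697579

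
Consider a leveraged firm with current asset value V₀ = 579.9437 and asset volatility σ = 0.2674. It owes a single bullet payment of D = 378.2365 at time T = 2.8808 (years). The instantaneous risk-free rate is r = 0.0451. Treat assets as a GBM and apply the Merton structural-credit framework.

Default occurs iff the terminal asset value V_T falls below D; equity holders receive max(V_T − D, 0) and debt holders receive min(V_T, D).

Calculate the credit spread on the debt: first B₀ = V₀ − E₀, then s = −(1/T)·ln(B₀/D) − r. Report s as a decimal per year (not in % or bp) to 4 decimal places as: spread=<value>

spread=0.0110

Apply the equity-as-call identities (strike 378.2365, horizon 2.8808 years):
d₁ = [ln(V₀/D) + (r + σ²/2)T] / (σ√T)
   = [ln(579.9437/378.2365) + (0.0451 + 0.5·0.2674²)·2.8808] / (0.2674·√2.8808)
   = [0.427411 + 0.232917] / 0.453856 = 1.454929
d₂ = d₁ − σ√T = 1.454929 − 0.453856 = 1.001073
N(d₁) = 0.927156,  N(d₂) = 0.841604,  e^(−rT) = 0.878162
E₀ = V₀·N(d₁) − D·e^(−rT)·N(d₂)
   = 579.9437·0.927156 − 378.2365·0.878162·0.841604 = 258.156666
B₀ = V₀ − E₀ = 579.9437 − 258.156666 = 321.787034
spread = −(1/T)·ln(B₀/D) − r = −(1/2.8808)·ln(321.787034/378.2365) − 0.0451 = 0.01100585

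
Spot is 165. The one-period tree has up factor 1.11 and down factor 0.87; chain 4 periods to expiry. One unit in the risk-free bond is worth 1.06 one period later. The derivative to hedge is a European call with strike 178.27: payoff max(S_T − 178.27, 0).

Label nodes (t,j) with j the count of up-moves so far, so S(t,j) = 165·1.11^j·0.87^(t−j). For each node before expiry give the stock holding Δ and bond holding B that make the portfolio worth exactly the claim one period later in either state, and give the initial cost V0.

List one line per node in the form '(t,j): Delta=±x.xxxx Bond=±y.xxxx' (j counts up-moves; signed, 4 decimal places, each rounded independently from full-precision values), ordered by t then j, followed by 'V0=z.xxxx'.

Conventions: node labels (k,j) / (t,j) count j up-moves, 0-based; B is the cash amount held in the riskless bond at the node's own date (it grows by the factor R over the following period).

The replicating-portfolio and risk-neutral prices coincide; use p* = (1.06−0.87)/(1.11−0.87) = 0.7917 for the latter.
Payoffs at expiry: V(4,0)=0.0000, V(4,1)=0.0000, V(4,2)=0.0000, V(4,3)=18.0534, V(4,4)=72.2116
Node (3,0) S=108.6530: V=(p*·0.0000+(1−p*)·0.0000)/1.06=0.0000; Δ=(0.0000−0.0000)/(120.6048−94.5281)=0.0000; B=V−Δ·S=0.0000
Node (3,1) S=138.6262: V=(p*·0.0000+(1−p*)·0.0000)/1.06=0.0000; Δ=(0.0000−0.0000)/(153.8751−120.6048)=0.0000; B=V−Δ·S=0.0000
Node (3,2) S=176.8680: V=(p*·18.0534+(1−p*)·0.0000)/1.06=13.4833; Δ=(18.0534−0.0000)/(196.3234−153.8751)=0.4253; B=V−Δ·S=-61.7393
Node (3,3) S=225.6591: V=(p*·72.2116+(1−p*)·18.0534)/1.06=57.4799; Δ=(72.2116−18.0534)/(250.4816−196.3234)=1.0000; B=V−Δ·S=-168.1792
Node (2,0) S=124.8885: V=(p*·0.0000+(1−p*)·0.0000)/1.06=0.0000; Δ=(0.0000−0.0000)/(138.6262−108.6530)=0.0000; B=V−Δ·S=0.0000
Node (2,1) S=159.3405: V=(p*·13.4833+(1−p*)·0.0000)/1.06=10.0701; Δ=(13.4833−0.0000)/(176.8680−138.6262)=0.3526; B=V−Δ·S=-46.1103
Node (2,2) S=203.2965: V=(p*·57.4799+(1−p*)·13.4833)/1.06=45.5792; Δ=(57.4799−13.4833)/(225.6591−176.8680)=0.9017; B=V−Δ·S=-137.7399
Node (1,0) S=143.5500: V=(p*·10.0701+(1−p*)·0.0000)/1.06=7.5209; Δ=(10.0701−0.0000)/(159.3405−124.8885)=0.2923; B=V−Δ·S=-34.4378
Node (1,1) S=183.1500: V=(p*·45.5792+(1−p*)·10.0701)/1.06=36.0202; Δ=(45.5792−10.0701)/(203.2965−159.3405)=0.8078; B=V−Δ·S=-111.9343
Node (0,0) S=165.0000: V=(p*·36.0202+(1−p*)·7.5209)/1.06=28.3801; Δ=(36.0202−7.5209)/(183.1500−143.5500)=0.7197; B=V−Δ·S=-90.3672
Check: Δ(0,0)·S0 + B(0,0) = 28.3801 = V0.

(0,0): Delta=0.7197 Bond=-90.3672
(1,0): Delta=0.2923 Bond=-34.4378
(1,1): Delta=0.8078 Bond=-111.9343
(2,0): Delta=0.0000 Bond=0.0000
(2,1): Delta=0.3526 Bond=-46.1103
(2,2): Delta=0.9017 Bond=-137.7399
(3,0): Delta=0.0000 Bond=0.0000
(3,1): Delta=0.0000 Bond=0.0000
(3,2): Delta=0.4253 Bond=-61.7393
(3,3): Delta=1.0000 Bond=-168.1792
V0=28.3801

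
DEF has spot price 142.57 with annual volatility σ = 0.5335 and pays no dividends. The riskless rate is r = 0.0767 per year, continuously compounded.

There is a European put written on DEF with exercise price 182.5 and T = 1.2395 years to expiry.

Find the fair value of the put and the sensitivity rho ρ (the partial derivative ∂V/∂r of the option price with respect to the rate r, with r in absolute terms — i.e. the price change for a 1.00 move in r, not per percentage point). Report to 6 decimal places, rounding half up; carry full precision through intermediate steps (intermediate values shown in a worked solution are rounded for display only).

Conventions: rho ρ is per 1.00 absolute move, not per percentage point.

σ√T = 0.5335·√1.2395 = 0.593961
d₁ = (ln(S/K) + (r+σ²/2)T) / (σ√T) = (ln(142.57/182.5) + (0.0767+0.5335²/2)·1.2395) / 0.593961 = (-0.246917 + 0.271464) / 0.593961 = 0.041328
d₂ = d₁ − σ√T = 0.041328 − 0.593961 = -0.552633
e^{−rT} = 0.909310
N(−d₁) = 0.483517,  N(−d₂) = 0.709743
Put price V = K·e^{−rT}·N(−d₂) − S·N(−d₁) = 117.781061 − 68.935046 = 48.846014
ρ = −K·T·e^{−rT}·N(−d₂) = -145.989625

price = 48.846014
ρ = -145.989625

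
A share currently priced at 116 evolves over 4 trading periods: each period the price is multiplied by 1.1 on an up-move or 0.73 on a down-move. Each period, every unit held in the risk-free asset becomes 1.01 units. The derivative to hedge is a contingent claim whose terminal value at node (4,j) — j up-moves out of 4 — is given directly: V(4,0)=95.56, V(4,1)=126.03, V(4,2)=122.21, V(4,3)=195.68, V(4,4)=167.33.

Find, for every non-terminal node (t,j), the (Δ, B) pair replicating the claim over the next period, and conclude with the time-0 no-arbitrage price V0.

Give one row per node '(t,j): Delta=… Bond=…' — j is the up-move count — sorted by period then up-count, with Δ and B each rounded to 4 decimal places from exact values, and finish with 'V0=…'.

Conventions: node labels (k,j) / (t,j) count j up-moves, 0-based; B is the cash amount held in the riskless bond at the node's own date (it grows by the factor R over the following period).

Under the risk-neutral measure, an up-move has probability p* = (R−d)/(u−d) = 0.7568 and values discount at R = 1.01.
At maturity the claim pays: V(4,0)=95.5600, V(4,1)=126.0300, V(4,2)=122.2100, V(4,3)=195.6800, V(4,4)=167.3300
  t=3,j=0: stock 45.1260 → up 49.6386 (V=126.0300), down 32.9420 (V=95.5600). Price 117.4439; hedge Δ=1.8249, bond B=35.0926.
  t=3,j=1: stock 67.9980 → up 74.7978 (V=122.2100), down 49.6386 (V=126.0300). Price 121.9200; hedge Δ=-0.1518, bond B=132.2443.
  t=3,j=2: stock 102.4628 → up 112.7091 (V=195.6800), down 74.7978 (V=122.2100). Price 176.0484; hedge Δ=1.9379, bond B=-22.5191.
  t=3,j=3: stock 154.3960 → up 169.8356 (V=167.3300), down 112.7091 (V=195.6800). Price 172.5009; hedge Δ=-0.4963, bond B=249.1226.
  t=2,j=0: stock 61.8164 → up 67.9980 (V=121.9200), down 45.1260 (V=117.4439). Price 119.6349; hedge Δ=0.1957, bond B=107.5374.
  t=2,j=1: stock 93.1480 → up 102.4628 (V=176.0484), down 67.9980 (V=121.9200). Price 161.2694; hedge Δ=1.5705, bond B=14.9763.
  t=2,j=2: stock 140.3600 → up 154.3960 (V=172.5009), down 102.4628 (V=176.0484). Price 171.6474; hedge Δ=-0.0683, bond B=181.2352.
  t=1,j=0: stock 84.6800 → up 93.1480 (V=161.2694), down 61.8164 (V=119.6349). Price 149.6456; hedge Δ=1.3288, bond B=37.1199.
  t=1,j=1: stock 127.6000 → up 140.3600 (V=171.6474), down 93.1480 (V=161.2694). Price 167.4485; hedge Δ=0.2198, bond B=139.3998.
  t=0,j=0: stock 116.0000 → up 127.6000 (V=167.4485), down 84.6800 (V=149.6456). Price 161.5030; hedge Δ=0.4148, bond B=113.3871.
Check: Δ(0,0)·S0 + B(0,0) = 161.5030 = V0.

(0,0): Delta=0.4148 Bond=113.3871
(1,0): Delta=1.3288 Bond=37.1199
(1,1): Delta=0.2198 Bond=139.3998
(2,0): Delta=0.1957 Bond=107.5374
(2,1): Delta=1.5705 Bond=14.9763
(2,2): Delta=-0.0683 Bond=181.2352
(3,0): Delta=1.8249 Bond=35.0926
(3,1): Delta=-0.1518 Bond=132.2443
(3,2): Delta=1.9379 Bond=-22.5191
(3,3): Delta=-0.4963 Bond=249.1226
V0=161.5030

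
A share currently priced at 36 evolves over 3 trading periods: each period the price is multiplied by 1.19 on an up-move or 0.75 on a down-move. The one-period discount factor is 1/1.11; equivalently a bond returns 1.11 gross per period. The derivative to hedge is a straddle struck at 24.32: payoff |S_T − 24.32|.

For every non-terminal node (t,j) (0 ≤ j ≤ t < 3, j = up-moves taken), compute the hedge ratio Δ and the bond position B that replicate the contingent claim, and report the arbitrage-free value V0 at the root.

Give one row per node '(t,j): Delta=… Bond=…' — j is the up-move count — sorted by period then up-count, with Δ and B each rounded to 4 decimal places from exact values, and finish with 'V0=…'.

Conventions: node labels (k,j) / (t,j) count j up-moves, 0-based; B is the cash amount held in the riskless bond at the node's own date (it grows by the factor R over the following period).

Arbitrage-free pricing uses the up-move probability p* = (R−d)/(u−d) = 0.8182, discounting each step at R = 1.11.
Payoffs at expiry: V(3,0)=9.1325, V(3,1)=0.2225, V(3,2)=13.9147, V(3,3)=36.3457
  t=2,j=0: stock 20.2500 → up 24.0975 (V=0.2225), down 15.1875 (V=9.1325). Price 1.6599; hedge Δ=-1.0000, bond B=21.9099.
  t=2,j=1: stock 32.1300 → up 38.2347 (V=13.9147), down 24.0975 (V=0.2225). Price 10.2930; hedge Δ=0.9685, bond B=-20.8257.
  t=2,j=2: stock 50.9796 → up 60.6657 (V=36.3457), down 38.2347 (V=13.9147). Price 29.0697; hedge Δ=1.0000, bond B=-21.9099.
  t=1,j=0: stock 27.0000 → up 32.1300 (V=10.2930), down 20.2500 (V=1.6599). Price 7.8589; hedge Δ=0.7267, bond B=-11.7618.
  t=1,j=1: stock 42.8400 → up 50.9796 (V=29.0697), down 32.1300 (V=10.2930). Price 23.1133; hedge Δ=0.9961, bond B=-19.5611.
  t=0,j=0: stock 36.0000 → up 42.8400 (V=23.1133), down 27.0000 (V=7.8589). Price 18.3241; hedge Δ=0.9630, bond B=-16.3450.
Verification: the root portfolio costs Δ(0,0)·S0 + B(0,0) = 18.3241, matching V0.

(0,0): Delta=0.9630 Bond=-16.3450
(1,0): Delta=0.7267 Bond=-11.7618
(1,1): Delta=0.9961 Bond=-19.5611
(2,0): Delta=-1.0000 Bond=21.9099
(2,1): Delta=0.9685 Bond=-20.8257
(2,2): Delta=1.0000 Bond=-21.9099
V0=18.3241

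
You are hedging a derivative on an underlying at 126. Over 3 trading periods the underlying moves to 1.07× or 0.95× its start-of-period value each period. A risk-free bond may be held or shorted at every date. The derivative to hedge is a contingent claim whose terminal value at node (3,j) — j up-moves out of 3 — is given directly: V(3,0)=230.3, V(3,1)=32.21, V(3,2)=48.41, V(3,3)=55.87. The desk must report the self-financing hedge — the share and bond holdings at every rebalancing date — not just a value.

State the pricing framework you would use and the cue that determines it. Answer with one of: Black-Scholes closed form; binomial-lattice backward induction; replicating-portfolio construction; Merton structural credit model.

framework: replicating-portfolio construction

Key observation: the task asks for the hedge itself — share and bond holdings at every node of the 3-period tree on spot 126 with factors 1.07/0.95 — which is exactly what the replicating-portfolio construction produces.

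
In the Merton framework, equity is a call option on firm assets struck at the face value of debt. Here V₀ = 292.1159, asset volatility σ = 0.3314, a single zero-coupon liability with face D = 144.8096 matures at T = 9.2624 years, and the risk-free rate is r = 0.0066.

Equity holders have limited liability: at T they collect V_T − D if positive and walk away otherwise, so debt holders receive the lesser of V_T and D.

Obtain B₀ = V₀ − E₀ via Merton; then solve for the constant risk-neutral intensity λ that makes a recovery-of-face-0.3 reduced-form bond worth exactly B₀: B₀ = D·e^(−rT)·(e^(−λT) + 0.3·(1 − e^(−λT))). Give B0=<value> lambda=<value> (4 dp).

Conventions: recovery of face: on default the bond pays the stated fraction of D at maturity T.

With assets at 292.1159 and a single debt payment of 144.8096 at 9.2624 years:
d₁ = [ln(V₀/D) + (r + σ²/2)T] / (σ√T)
   = [ln(292.1159/144.8096) + (0.0066 + 0.5·0.3314²)·9.2624] / (0.3314·√9.2624)
   = [0.701731 + 0.569758] / 1.008589 = 1.260661
d₂ = d₁ − σ√T = 1.260661 − 1.008589 = 0.252072
N(d₁) = 0.896284,  N(d₂) = 0.599507,  e^(−rT) = 0.940699
E₀ = V₀·N(d₁) − D·e^(−rT)·N(d₂)
   = 292.1159·0.896284 − 144.8096·0.940699·0.599507 = 180.152709
B₀ = V₀ − E₀ = 292.1159 − 180.152709 = 111.963191
e^(−λT) = (B₀·e^(rT)/D − 0.3)/(1 − 0.3) = (111.9632·1.063039/144.8096 − 0.3)/0.7 = 0.74559357
λ = −ln(0.74559357)/9.2624 = 0.031695

B0=111.9632 lambda=0.0317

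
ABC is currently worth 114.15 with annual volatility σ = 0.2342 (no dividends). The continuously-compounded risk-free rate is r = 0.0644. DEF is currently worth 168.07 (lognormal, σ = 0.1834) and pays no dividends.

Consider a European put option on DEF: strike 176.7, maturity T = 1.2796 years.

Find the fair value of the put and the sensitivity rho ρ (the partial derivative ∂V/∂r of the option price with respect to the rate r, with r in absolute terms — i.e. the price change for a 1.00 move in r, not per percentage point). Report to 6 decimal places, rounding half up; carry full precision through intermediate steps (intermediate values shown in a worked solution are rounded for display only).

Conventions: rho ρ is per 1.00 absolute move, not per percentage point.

price = 11.155839
ρ = -99.782205

σ√T = 0.1834·√1.2796 = 0.207461
d₁ = (ln(S/K) + (r+σ²/2)T) / (σ√T) = (ln(168.07/176.7) + (0.0644+0.1834²/2)·1.2796) / 0.207461 = (-0.050073 + 0.103926) / 0.207461 = 0.259584
d₂ = d₁ − σ√T = 0.259584 − 0.207461 = 0.052123
e^{−rT} = 0.920898
N(−d₁) = 0.397593,  N(−d₂) = 0.479216
Put price V = K·e^{−rT}·N(−d₂) − S·N(−d₁) = 77.979216 − 66.823377 = 11.155839
ρ = −K·T·e^{−rT}·N(−d₂) = -99.782205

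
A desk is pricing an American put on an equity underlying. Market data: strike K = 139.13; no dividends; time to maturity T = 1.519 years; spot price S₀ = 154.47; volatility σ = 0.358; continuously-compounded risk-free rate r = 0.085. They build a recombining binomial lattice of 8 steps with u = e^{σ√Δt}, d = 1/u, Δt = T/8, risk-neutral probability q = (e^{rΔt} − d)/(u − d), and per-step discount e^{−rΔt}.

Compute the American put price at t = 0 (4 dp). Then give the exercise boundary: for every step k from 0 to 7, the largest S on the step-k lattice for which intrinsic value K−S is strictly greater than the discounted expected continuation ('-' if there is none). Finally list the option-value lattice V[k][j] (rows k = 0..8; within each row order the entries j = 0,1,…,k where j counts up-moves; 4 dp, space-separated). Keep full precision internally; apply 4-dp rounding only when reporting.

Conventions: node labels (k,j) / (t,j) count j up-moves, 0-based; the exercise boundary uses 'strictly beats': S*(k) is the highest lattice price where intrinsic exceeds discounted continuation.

params: Δt=0.18987 u=1.16882 d=0.85556 q=0.51302 e^(-rΔt)=0.98399
t_8 payoffs: 94.7840 78.5469 56.3645 26.0602 0.0000 0.0000 0.0000 0.0000 0.0000
t_7: node(7,0) S=51.8326 payoff=87.2974 vs cont=85.0700 → 87.2974 [stop]  node(7,1) S=70.8110 payoff=68.3190 vs cont=66.0916 → 68.3190 [stop]  node(7,2) S=96.7382 payoff=42.3918 vs cont=40.1644 → 42.3918 [stop]  node(7,3) S=132.1586 payoff=6.9714 vs cont=12.4877 → 12.4877 [wait]  node(7,4) S=180.5481 payoff=0.0000 vs cont=0.0000 → 0.0000 [wait]  node(7,5) S=246.6553 payoff=0.0000 vs cont=0.0000 → 0.0000 [wait]  node(7,6) S=336.9674 payoff=0.0000 vs cont=0.0000 → 0.0000 [wait]  node(7,7) S=460.3470 payoff=0.0000 vs cont=0.0000 → 0.0000 [wait]  ⇒ S*(7)=96.7382
t_6: node(6,0) S=60.5831 payoff=78.5469 vs cont=76.3194 → 78.5469 [stop]  node(6,1) S=82.7655 payoff=56.3645 vs cont=54.1371 → 56.3645 [stop]  node(6,2) S=113.0698 payoff=26.0602 vs cont=26.6174 → 26.6174 [wait]  node(6,3) S=154.4700 payoff=0.0000 vs cont=5.9839 → 5.9839 [wait]  node(6,4) S=211.0288 payoff=0.0000 vs cont=0.0000 → 0.0000 [wait]  node(6,5) S=288.2963 payoff=0.0000 vs cont=0.0000 → 0.0000 [wait]  node(6,6) S=393.8552 payoff=0.0000 vs cont=0.0000 → 0.0000 [wait]  ⇒ S*(6)=82.7655
t_5: node(5,0) S=70.8110 payoff=68.3190 vs cont=66.0916 → 68.3190 [stop]  node(5,1) S=96.7382 payoff=42.3918 vs cont=40.4456 → 42.3918 [stop]  node(5,2) S=132.1586 payoff=6.9714 vs cont=15.7754 → 15.7754 [wait]  node(5,3) S=180.5481 payoff=0.0000 vs cont=2.8674 → 2.8674 [wait]  node(5,4) S=246.6553 payoff=0.0000 vs cont=0.0000 → 0.0000 [wait]  node(5,5) S=336.9674 payoff=0.0000 vs cont=0.0000 → 0.0000 [wait]  ⇒ S*(5)=96.7382
t_4: node(4,0) S=82.7655 payoff=56.3645 vs cont=54.1371 → 56.3645 [stop]  node(4,1) S=113.0698 payoff=26.0602 vs cont=28.2770 → 28.2770 [wait]  node(4,2) S=154.4700 payoff=0.0000 vs cont=9.0068 → 9.0068 [wait]  node(4,3) S=211.0288 payoff=0.0000 vs cont=1.3740 → 1.3740 [wait]  node(4,4) S=288.2963 payoff=0.0000 vs cont=0.0000 → 0.0000 [wait]  ⇒ S*(4)=82.7655
t_3: node(3,0) S=96.7382 payoff=42.3918 vs cont=41.2834 → 42.3918 [stop]  node(3,1) S=132.1586 payoff=6.9714 vs cont=18.0966 → 18.0966 [wait]  node(3,2) S=180.5481 payoff=0.0000 vs cont=5.0095 → 5.0095 [wait]  node(3,3) S=246.6553 payoff=0.0000 vs cont=0.6584 → 0.6584 [wait]  ⇒ S*(3)=96.7382
t_2: node(2,0) S=113.0698 payoff=26.0602 vs cont=29.4488 → 29.4488 [wait]  node(2,1) S=154.4700 payoff=0.0000 vs cont=11.2005 → 11.2005 [wait]  node(2,2) S=211.0288 payoff=0.0000 vs cont=2.7329 → 2.7329 [wait]  ⇒ S*(2)=-
t_1: node(1,0) S=132.1586 payoff=6.9714 vs cont=19.7655 → 19.7655 [wait]  node(1,1) S=180.5481 payoff=0.0000 vs cont=6.7467 → 6.7467 [wait]  ⇒ S*(1)=-
t_0: node(0,0) S=154.4700 payoff=0.0000 vs cont=12.8771 → 12.8771 [wait]  ⇒ S*(0)=-

price = 12.8771
boundary = - - - 96.7382 82.7655 96.7382 82.7655 96.7382
tree:
12.8771
19.7655 6.7467
29.4488 11.2005 2.7329
42.3918 18.0966 5.0095 0.6584
56.3645 28.2770 9.0068 1.3740 0.0000
68.3190 42.3918 15.7754 2.8674 0.0000 0.0000
78.5469 56.3645 26.6174 5.9839 0.0000 0.0000 0.0000
87.2974 68.3190 42.3918 12.4877 0.0000 0.0000 0.0000 0.0000
94.7840 78.5469 56.3645 26.0602 0.0000 0.0000 0.0000 0.0000 0.0000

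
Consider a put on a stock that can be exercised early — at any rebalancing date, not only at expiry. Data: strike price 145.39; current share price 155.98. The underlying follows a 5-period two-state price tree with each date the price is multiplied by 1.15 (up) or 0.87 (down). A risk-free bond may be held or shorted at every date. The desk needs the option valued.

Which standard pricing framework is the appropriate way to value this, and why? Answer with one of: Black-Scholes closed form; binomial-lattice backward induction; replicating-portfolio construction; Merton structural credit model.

Key observation: the defining feature is the embedded early-exercise option across 5 discrete dates on the spot-155.98 tree; pricing the strike-145.39 put means working backward with an exercise test at every node.

framework: binomial-lattice backward induction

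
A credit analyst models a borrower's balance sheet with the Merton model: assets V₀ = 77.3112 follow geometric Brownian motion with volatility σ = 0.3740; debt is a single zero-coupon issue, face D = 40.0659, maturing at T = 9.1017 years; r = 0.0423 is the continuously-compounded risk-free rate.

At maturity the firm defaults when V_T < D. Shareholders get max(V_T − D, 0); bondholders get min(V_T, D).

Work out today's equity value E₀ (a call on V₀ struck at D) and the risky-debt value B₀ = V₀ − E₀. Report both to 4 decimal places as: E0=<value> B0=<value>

E0=54.5644 B0=22.7468

Apply the equity-as-call identities (strike 40.0659, horizon 9.1017 years):
d₁ = [ln(V₀/D) + (r + σ²/2)T] / (σ√T)
   = [ln(77.3112/40.0659) + (0.0423 + 0.5·0.3740²)·9.1017] / (0.3740·√9.1017)
   = [0.657313 + 1.021557] / 1.128321 = 1.487936
d₂ = d₁ − σ√T = 1.487936 − 1.128321 = 0.359614
N(d₁) = 0.931616,  N(d₂) = 0.640432,  e^(−rT) = 0.680449
E₀ = V₀·N(d₁) − D·e^(−rT)·N(d₂)
   = 77.3112·0.931616 − 40.0659·0.680449·0.640432 = 54.564373
B₀ = V₀ − E₀ = 77.3112 − 54.564373 = 22.746827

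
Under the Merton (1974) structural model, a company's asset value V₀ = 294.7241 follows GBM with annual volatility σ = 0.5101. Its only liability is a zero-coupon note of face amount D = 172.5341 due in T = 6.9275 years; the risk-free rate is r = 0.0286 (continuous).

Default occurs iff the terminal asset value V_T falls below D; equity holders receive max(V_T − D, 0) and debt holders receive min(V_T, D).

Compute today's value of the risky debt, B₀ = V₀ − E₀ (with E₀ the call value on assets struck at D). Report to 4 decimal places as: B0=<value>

Equity is a call on the firm's assets struck at D = 172.5341:
d₁ = [ln(V₀/D) + (r + σ²/2)T] / (σ√T)
   = [ln(294.7241/172.5341) + (0.0286 + 0.5·0.5101²)·6.9275] / (0.5101·√6.9275)
   = [0.535445 + 1.099401] / 1.342591 = 1.217680
d₂ = d₁ − σ√T = 1.217680 − 1.342591 = -0.124910
N(d₁) = 0.888327,  N(d₂) = 0.450297,  e^(−rT) = 0.820266
E₀ = V₀·N(d₁) − D·e^(−rT)·N(d₂)
   = 294.7241·0.888327 − 172.5341·0.820266·0.450297 = 198.083635
B₀ = V₀ − E₀ = 294.7241 − 198.083635 = 96.640465

B0=96.6405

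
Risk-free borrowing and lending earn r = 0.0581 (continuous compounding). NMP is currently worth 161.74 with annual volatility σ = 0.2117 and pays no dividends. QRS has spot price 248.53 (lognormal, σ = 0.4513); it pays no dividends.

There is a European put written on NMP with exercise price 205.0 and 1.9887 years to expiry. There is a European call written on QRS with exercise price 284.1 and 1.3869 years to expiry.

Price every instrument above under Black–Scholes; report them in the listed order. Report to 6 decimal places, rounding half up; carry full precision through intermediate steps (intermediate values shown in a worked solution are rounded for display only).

[NMP put K=205.0]
σ√T = 0.2117·√1.9887 = 0.298542
d₁ = (ln(S/K) + (r+σ²/2)T) / (σ√T) = (ln(161.74/205.0) + (0.0581+0.2117²/2)·1.9887) / 0.298542 = (-0.237020 + 0.160107) / 0.298542 = -0.257628
d₂ = d₁ − σ√T = -0.257628 − 0.298542 = -0.556170
e^{−rT} = 0.890882
N(−d₁) = 0.601653,  N(−d₂) = 0.710953
price = K·e^{−rT}·N(−d₂) − S·N(−d₁) = 129.841830 − 97.311342 = 32.530488
[QRS call K=284.1]
σ√T = 0.4513·√1.3869 = 0.531481
d₁ = (ln(S/K) + (r+σ²/2)T) / (σ√T) = (ln(248.53/284.1) + (0.0581+0.4513²/2)·1.3869) / 0.531481 = (-0.133763 + 0.221815) / 0.531481 = 0.165673
d₂ = d₁ − σ√T = 0.165673 − 0.531481 = -0.365808
e^{−rT} = 0.922582
N(d₁) = 0.565793,  N(d₂) = 0.357254
price = S·N(d₁) − K·e^{−rT}·N(d₂) = 140.616537 − 93.638332 = 46.978205

price(NMP put K=205.0) = 32.530488
price(QRS call K=284.1) = 46.978205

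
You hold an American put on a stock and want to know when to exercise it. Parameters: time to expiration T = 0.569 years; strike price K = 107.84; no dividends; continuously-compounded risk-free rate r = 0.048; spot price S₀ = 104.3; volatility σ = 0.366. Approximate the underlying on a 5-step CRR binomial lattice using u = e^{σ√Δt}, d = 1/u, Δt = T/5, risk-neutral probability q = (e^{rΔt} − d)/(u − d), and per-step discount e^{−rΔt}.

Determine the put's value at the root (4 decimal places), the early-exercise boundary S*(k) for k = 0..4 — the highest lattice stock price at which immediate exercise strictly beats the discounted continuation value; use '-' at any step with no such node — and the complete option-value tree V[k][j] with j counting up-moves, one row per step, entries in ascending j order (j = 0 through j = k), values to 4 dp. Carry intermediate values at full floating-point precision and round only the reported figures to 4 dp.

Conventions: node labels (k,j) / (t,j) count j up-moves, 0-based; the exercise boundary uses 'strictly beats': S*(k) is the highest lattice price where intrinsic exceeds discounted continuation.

price = 12.5478
boundary = - - - 72.0146 81.4783
tree:
12.5478
18.6343 6.3856
26.5329 10.6635 2.0273
35.8254 17.2071 4.0070 0.0000
44.1898 26.3617 7.9201 0.0000 0.0000
51.5828 35.8254 15.6544 0.0000 0.0000 0.0000

params: Δt=0.11380 u=1.13141 d=0.88385 q=0.49130 e^(-rΔt)=0.99455
t_5 payoffs: 51.5828 35.8254 15.6544 0.0000 0.0000 0.0000
t_4: node(4,0) S=63.6502 payoff=44.1898 vs cont=43.6024 → 44.1898 [stop]  node(4,1) S=81.4783 payoff=26.3617 vs cont=25.7743 → 26.3617 [stop]  node(4,2) S=104.3000 payoff=3.5400 vs cont=7.9201 → 7.9201 [wait]  node(4,3) S=133.5140 payoff=0.0000 vs cont=0.0000 → 0.0000 [wait]  node(4,4) S=170.9106 payoff=0.0000 vs cont=0.0000 → 0.0000 [wait]  ⇒ S*(4)=81.4783
t_3: node(3,0) S=72.0146 payoff=35.8254 vs cont=35.2379 → 35.8254 [stop]  node(3,1) S=92.1856 payoff=15.6544 vs cont=17.2071 → 17.2071 [wait]  node(3,2) S=118.0064 payoff=0.0000 vs cont=4.0070 → 4.0070 [wait]  node(3,3) S=151.0595 payoff=0.0000 vs cont=0.0000 → 0.0000 [wait]  ⇒ S*(3)=72.0146
t_2: node(2,0) S=81.4783 payoff=26.3617 vs cont=26.5329 → 26.5329 [wait]  node(2,1) S=104.3000 payoff=3.5400 vs cont=10.6635 → 10.6635 [wait]  node(2,2) S=133.5140 payoff=0.0000 vs cont=2.0273 → 2.0273 [wait]  ⇒ S*(2)=-
t_1: node(1,0) S=92.1856 payoff=15.6544 vs cont=18.6343 → 18.6343 [wait]  node(1,1) S=118.0064 payoff=0.0000 vs cont=6.3856 → 6.3856 [wait]  ⇒ S*(1)=-
t_0: node(0,0) S=104.3000 payoff=3.5400 vs cont=12.5478 → 12.5478 [wait]  ⇒ S*(0)=-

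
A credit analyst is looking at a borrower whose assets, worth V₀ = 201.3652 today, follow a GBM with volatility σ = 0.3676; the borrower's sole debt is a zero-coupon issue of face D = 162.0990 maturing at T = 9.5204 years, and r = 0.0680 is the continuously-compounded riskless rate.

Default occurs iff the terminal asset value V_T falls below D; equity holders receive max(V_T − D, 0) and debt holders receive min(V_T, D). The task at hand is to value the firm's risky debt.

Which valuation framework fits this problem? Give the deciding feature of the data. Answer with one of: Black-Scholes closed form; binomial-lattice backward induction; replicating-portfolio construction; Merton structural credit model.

framework: Merton structural credit model

Key observation: a levered firm with one bullet debt due at 9.5204 years is the canonical structural-credit setup: equity is a call on the firm's assets struck at the face value.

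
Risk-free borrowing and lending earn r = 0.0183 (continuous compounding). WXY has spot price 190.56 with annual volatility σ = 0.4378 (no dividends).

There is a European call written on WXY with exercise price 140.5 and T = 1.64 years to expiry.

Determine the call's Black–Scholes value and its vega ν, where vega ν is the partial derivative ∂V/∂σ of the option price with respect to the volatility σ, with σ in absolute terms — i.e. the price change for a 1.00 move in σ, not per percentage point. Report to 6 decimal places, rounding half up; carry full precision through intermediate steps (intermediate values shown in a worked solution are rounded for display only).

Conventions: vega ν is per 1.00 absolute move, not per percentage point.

price = 69.209808
ν = 66.249730

σ√T = 0.4378·√1.64 = 0.560658
d₁ = (ln(S/K) + (r+σ²/2)T) / (σ√T) = (ln(190.56/140.5) + (0.0183+0.4378²/2)·1.64) / 0.560658 = (0.304760 + 0.187180) / 0.560658 = 0.877434
d₂ = d₁ − σ√T = 0.877434 − 0.560658 = 0.316777
e^{−rT} = 0.970434
N(d₁) = 0.809875,  N(d₂) = 0.624293
Call price V = S·N(d₁) − K·e^{−rT}·N(d₂) = 154.329695 − 85.119887 = 69.209808
φ(d₁) = (1/√(2π))·e^{−d₁²/2} = 0.271475
ν = S·φ(d₁)·√T = 66.249730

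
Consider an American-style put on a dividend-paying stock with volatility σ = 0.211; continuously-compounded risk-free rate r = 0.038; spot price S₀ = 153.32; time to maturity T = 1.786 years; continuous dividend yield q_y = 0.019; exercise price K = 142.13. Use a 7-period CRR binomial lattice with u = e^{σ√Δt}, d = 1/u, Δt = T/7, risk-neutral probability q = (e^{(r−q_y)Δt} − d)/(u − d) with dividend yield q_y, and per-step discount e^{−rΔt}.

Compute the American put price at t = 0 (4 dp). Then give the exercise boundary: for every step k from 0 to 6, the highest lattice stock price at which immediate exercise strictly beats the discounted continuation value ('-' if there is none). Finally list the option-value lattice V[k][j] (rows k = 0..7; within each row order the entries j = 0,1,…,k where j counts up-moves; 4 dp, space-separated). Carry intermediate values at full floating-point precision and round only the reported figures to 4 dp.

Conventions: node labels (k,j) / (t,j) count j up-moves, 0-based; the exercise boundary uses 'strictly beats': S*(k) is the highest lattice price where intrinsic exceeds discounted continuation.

price = 9.7200
boundary = - - - - 100.1039 111.3622 123.8868
tree:
9.7200
14.7761 4.7760
21.7928 7.9402 1.6564
30.9679 12.9027 3.0562 0.2672
42.0261 20.3454 5.5973 0.5356 0.0000
52.1462 30.7678 10.1602 1.0732 0.0000 0.0000
61.2433 42.0261 18.2432 2.1508 0.0000 0.0000 0.0000
69.4207 52.1462 30.7678 4.3101 0.0000 0.0000 0.0000 0.0000

params: Δt=0.25514 u=1.11247 d=0.89890 q=0.49613 e^(-rΔt)=0.99035
t_7 payoffs: 69.4207 52.1462 30.7678 4.3101 0.0000 0.0000 0.0000 0.0000
t_6: node(6,0) S=80.8867 payoff=61.2433 vs cont=60.2631 → 61.2433 [stop]  node(6,1) S=100.1039 payoff=42.0261 vs cont=41.1388 → 42.0261 [stop]  node(6,2) S=123.8868 payoff=18.2432 vs cont=17.4710 → 18.2432 [stop]  node(6,3) S=153.3200 payoff=0.0000 vs cont=2.1508 → 2.1508 [wait]  node(6,4) S=189.7460 payoff=0.0000 vs cont=0.0000 → 0.0000 [wait]  node(6,5) S=234.8262 payoff=0.0000 vs cont=0.0000 → 0.0000 [wait]  node(6,6) S=290.6166 payoff=0.0000 vs cont=0.0000 → 0.0000 [wait]  ⇒ S*(6)=123.8868
t_5: node(5,0) S=89.9838 payoff=52.1462 vs cont=51.2101 → 52.1462 [stop]  node(5,1) S=111.3622 payoff=30.7678 vs cont=29.9349 → 30.7678 [stop]  node(5,2) S=137.8199 payoff=4.3101 vs cont=10.1602 → 10.1602 [wait]  node(5,3) S=170.5634 payoff=0.0000 vs cont=1.0732 → 1.0732 [wait]  node(5,4) S=211.0861 payoff=0.0000 vs cont=0.0000 → 0.0000 [wait]  node(5,5) S=261.2363 payoff=0.0000 vs cont=0.0000 → 0.0000 [wait]  ⇒ S*(5)=111.3622
t_4: node(4,0) S=100.1039 payoff=42.0261 vs cont=41.1388 → 42.0261 [stop]  node(4,1) S=123.8868 payoff=18.2432 vs cont=20.3454 → 20.3454 [wait]  node(4,2) S=153.3200 payoff=0.0000 vs cont=5.5973 → 5.5973 [wait]  node(4,3) S=189.7460 payoff=0.0000 vs cont=0.5356 → 0.5356 [wait]  node(4,4) S=234.8262 payoff=0.0000 vs cont=0.0000 → 0.0000 [wait]  ⇒ S*(4)=100.1039
t_3: node(3,0) S=111.3622 payoff=30.7678 vs cont=30.9679 → 30.9679 [wait]  node(3,1) S=137.8199 payoff=4.3101 vs cont=12.9027 → 12.9027 [wait]  node(3,2) S=170.5634 payoff=0.0000 vs cont=3.0562 → 3.0562 [wait]  node(3,3) S=211.0861 payoff=0.0000 vs cont=0.2672 → 0.2672 [wait]  ⇒ S*(3)=-
t_2: node(2,0) S=123.8868 payoff=18.2432 vs cont=21.7928 → 21.7928 [wait]  node(2,1) S=153.3200 payoff=0.0000 vs cont=7.9402 → 7.9402 [wait]  node(2,2) S=189.7460 payoff=0.0000 vs cont=1.6564 → 1.6564 [wait]  ⇒ S*(2)=-
t_1: node(1,0) S=137.8199 payoff=4.3101 vs cont=14.7761 → 14.7761 [wait]  node(1,1) S=170.5634 payoff=0.0000 vs cont=4.7760 → 4.7760 [wait]  ⇒ S*(1)=-
t_0: node(0,0) S=153.3200 payoff=0.0000 vs cont=9.7200 → 9.7200 [wait]  ⇒ S*(0)=-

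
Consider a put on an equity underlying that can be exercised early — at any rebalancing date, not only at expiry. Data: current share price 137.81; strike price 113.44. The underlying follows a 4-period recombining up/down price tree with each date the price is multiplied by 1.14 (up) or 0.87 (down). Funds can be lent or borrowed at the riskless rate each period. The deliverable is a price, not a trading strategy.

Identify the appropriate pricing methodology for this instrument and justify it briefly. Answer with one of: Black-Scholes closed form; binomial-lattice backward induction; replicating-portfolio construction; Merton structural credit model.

Key observation: the exercise right at every one of the 4 steps is what matters: each node needs max(113.44 − S, continuation), which only the stepwise tree valuation starting from spot 137.81 delivers.

framework: binomial-lattice backward induction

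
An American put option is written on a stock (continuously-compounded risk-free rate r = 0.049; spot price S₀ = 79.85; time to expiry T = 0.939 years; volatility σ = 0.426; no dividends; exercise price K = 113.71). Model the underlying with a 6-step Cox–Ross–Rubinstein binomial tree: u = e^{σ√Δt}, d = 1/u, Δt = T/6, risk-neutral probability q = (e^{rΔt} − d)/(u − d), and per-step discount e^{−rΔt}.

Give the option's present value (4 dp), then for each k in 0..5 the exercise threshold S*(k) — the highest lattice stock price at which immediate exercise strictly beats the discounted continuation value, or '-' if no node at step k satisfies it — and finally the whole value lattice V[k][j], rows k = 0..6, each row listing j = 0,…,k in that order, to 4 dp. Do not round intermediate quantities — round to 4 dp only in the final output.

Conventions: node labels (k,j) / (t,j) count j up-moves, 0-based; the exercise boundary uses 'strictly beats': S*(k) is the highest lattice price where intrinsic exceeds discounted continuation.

price = 35.5446
boundary = - 67.4660 57.0027 67.4660 79.8500 94.5072
tree:
35.5446
46.2440 24.5553
56.7073 34.5105 14.1939
65.5479 46.2440 22.3873 5.5697
73.0174 56.7073 33.8600 10.3519 0.4927
79.3284 65.5479 46.2440 19.2028 0.9560 0.0000
84.6607 73.0174 56.7073 33.8600 1.8552 0.0000 0.0000

params: Δt=0.15650 u=1.18356 d=0.84491 q=0.48070 e^(-rΔt)=0.99236
t_6 payoffs: 84.6607 73.0174 56.7073 33.8600 1.8552 0.0000 0.0000
t_5: node(5,0) S=34.3816 payoff=79.3284 vs cont=78.4598 → 79.3284 [stop]  node(5,1) S=48.1621 payoff=65.5479 vs cont=64.6793 → 65.5479 [stop]  node(5,2) S=67.4660 payoff=46.2440 vs cont=45.3753 → 46.2440 [stop]  node(5,3) S=94.5072 payoff=19.2028 vs cont=18.3342 → 19.2028 [stop]  node(5,4) S=132.3868 payoff=0.0000 vs cont=0.9560 → 0.9560 [wait]  node(5,5) S=185.4489 payoff=0.0000 vs cont=0.0000 → 0.0000 [wait]  ⇒ S*(5)=94.5072
t_4: node(4,0) S=40.6926 payoff=73.0174 vs cont=72.1488 → 73.0174 [stop]  node(4,1) S=57.0027 payoff=56.7073 vs cont=55.8387 → 56.7073 [stop]  node(4,2) S=79.8500 payoff=33.8600 vs cont=32.9913 → 33.8600 [stop]  node(4,3) S=111.8548 payoff=1.8552 vs cont=10.3519 → 10.3519 [wait]  node(4,4) S=156.6875 payoff=0.0000 vs cont=0.4927 → 0.4927 [wait]  ⇒ S*(4)=79.8500
t_3: node(3,0) S=48.1621 payoff=65.5479 vs cont=64.6793 → 65.5479 [stop]  node(3,1) S=67.4660 payoff=46.2440 vs cont=45.3753 → 46.2440 [stop]  node(3,2) S=94.5072 payoff=19.2028 vs cont=22.3873 → 22.3873 [wait]  node(3,3) S=132.3868 payoff=0.0000 vs cont=5.5697 → 5.5697 [wait]  ⇒ S*(3)=67.4660
t_2: node(2,0) S=57.0027 payoff=56.7073 vs cont=55.8387 → 56.7073 [stop]  node(2,1) S=79.8500 payoff=33.8600 vs cont=34.5105 → 34.5105 [wait]  node(2,2) S=111.8548 payoff=1.8552 vs cont=14.1939 → 14.1939 [wait]  ⇒ S*(2)=57.0027
t_1: node(1,0) S=67.4660 payoff=46.2440 vs cont=45.6856 → 46.2440 [stop]  node(1,1) S=94.5072 payoff=19.2028 vs cont=24.5553 → 24.5553 [wait]  ⇒ S*(1)=67.4660
t_0: node(0,0) S=79.8500 payoff=33.8600 vs cont=35.5446 → 35.5446 [wait]  ⇒ S*(0)=-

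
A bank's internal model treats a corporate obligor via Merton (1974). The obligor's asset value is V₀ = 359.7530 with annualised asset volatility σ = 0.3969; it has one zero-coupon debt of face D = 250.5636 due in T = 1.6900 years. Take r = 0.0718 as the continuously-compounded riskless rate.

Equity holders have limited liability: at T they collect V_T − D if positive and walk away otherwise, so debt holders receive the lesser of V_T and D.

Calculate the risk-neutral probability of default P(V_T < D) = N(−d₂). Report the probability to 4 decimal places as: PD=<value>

With assets at 359.7530 and a single debt payment of 250.5636 at 1.6900 years:
d₁ = [ln(V₀/D) + (r + σ²/2)T] / (σ√T)
   = [ln(359.7530/250.5636) + (0.0718 + 0.5·0.3969²)·1.6900] / (0.3969·√1.6900)
   = [0.361705 + 0.254455] / 0.515970 = 1.194177
d₂ = d₁ − σ√T = 1.194177 − 0.515970 = 0.678207
risk-neutral PD = N(−d₂) = N(-0.678207) = 0.248820

PD=0.2488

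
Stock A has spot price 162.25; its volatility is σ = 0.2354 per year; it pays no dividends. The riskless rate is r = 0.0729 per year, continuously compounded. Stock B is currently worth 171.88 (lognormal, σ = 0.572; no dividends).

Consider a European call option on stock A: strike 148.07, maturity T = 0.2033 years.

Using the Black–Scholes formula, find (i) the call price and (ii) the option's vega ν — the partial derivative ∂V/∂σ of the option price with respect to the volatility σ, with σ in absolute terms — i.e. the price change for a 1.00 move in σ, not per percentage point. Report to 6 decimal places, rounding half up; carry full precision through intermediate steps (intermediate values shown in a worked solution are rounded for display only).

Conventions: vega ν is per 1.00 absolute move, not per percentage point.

σ√T = 0.2354·√0.2033 = 0.106139
d₁ = (ln(S/K) + (r+σ²/2)T) / (σ√T) = (ln(162.25/148.07) + (0.0729+0.2354²/2)·0.2033) / 0.106139 = (0.091453 + 0.020453) / 0.106139 = 1.054339
d₂ = d₁ − σ√T = 1.054339 − 0.106139 = 0.948200
e^{−rT} = 0.985289
N(d₁) = 0.854136,  N(d₂) = 0.828486
Call price V = S·N(d₁) − K·e^{−rT}·N(d₂) = 138.583591 − 120.869259 = 17.714332
φ(d₁) = (1/√(2π))·e^{−d₁²/2} = 0.228835
ν = S·φ(d₁)·√T = 16.740787

price = 17.714332
ν = 16.740787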